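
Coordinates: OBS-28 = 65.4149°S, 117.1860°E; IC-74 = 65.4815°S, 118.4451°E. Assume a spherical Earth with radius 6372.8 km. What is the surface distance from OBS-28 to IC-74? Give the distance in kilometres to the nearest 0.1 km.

Δφ = -0.0666°,  Δλ = 1.2591°
a = sin²(Δφ/2) + cos φ₁ cos φ₂ sin²(Δλ/2) = 0.000021
c = 2·arcsin(√a) = 0.009205 rad = 0.5274°
d = R·c = 6372.8 × 0.009205 = 58.7 km

58.7 km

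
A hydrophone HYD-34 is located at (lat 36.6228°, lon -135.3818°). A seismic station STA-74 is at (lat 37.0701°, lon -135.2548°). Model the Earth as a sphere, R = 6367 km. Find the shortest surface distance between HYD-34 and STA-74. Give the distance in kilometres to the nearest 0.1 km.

Δφ = 0.4473°,  Δλ = 0.1270°
a = sin²(Δφ/2) + cos φ₁ cos φ₂ sin²(Δλ/2) = 0.000016
c = 2·arcsin(√a) = 0.008006 rad = 0.4587°
d = R·c = 6367 × 0.008006 = 51.0 km

51.0 km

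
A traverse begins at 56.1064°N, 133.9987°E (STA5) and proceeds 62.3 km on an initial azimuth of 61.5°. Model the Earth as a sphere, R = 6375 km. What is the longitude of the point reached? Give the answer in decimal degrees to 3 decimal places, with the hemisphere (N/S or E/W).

134.887°E

δ = d/R = 62.3/6375 = 0.009773 rad
φ₂ = arcsin(sin φ₁ cos δ + cos φ₁ sin δ cos θ)
   = arcsin(0.83007·0.99995 + 0.55765·0.00977·0.47716) = 56.37040°
λ₂ = λ₁ + atan2(sin θ sin δ cos φ₁, cos δ − sin φ₁ sin φ₂) = 134.88722°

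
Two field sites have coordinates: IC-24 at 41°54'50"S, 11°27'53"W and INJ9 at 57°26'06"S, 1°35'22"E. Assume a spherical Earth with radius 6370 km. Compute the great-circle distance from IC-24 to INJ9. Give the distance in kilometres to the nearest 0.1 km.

1956.9 km

IC-24: φ = -41.91389°, λ = -11.46472°
INJ9: φ = -57.43500°, λ = +1.58944°
Δφ = -15.5211°,  Δλ = 13.0542°
a = sin²(Δφ/2) + cos φ₁ cos φ₂ sin²(Δλ/2) = 0.023410
c = 2·arcsin(√a) = 0.307211 rad = 17.6019°
d = R·c = 6370 × 0.307211 = 1956.9 km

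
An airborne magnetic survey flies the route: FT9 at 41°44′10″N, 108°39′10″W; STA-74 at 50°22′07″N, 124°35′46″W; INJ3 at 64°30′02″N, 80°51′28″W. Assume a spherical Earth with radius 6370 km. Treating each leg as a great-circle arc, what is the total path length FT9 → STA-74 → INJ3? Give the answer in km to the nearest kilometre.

4521 km

FT9: φ = +41.73611°, λ = -108.65278°
STA-74: φ = +50.36861°, λ = -124.59611°
INJ3: φ = +64.50056°, λ = -80.85778°
FT9→STA-74: c = 0.244070 rad, d = 1554.72 km
STA-74→INJ3: c = 0.465633 rad, d = 2966.08 km
Total = 1554.72 + 2966.08 = 4520.81 km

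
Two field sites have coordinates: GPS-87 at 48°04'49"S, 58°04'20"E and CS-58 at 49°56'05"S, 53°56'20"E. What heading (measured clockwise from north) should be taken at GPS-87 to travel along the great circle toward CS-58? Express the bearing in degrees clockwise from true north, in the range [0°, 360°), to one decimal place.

234.1°

GPS-87: φ = -48.08028°, λ = +58.07222°
CS-58: φ = -49.93472°, λ = +53.93889°
Δλ = -4.1333°
y = sin Δλ · cos φ₂ = -0.046394
x = cos φ₁ sin φ₂ − sin φ₁ cos φ₂ cos Δλ = -0.033606
θ = atan2(y, x) = -125.9185° → 234.0815° (mod 360°)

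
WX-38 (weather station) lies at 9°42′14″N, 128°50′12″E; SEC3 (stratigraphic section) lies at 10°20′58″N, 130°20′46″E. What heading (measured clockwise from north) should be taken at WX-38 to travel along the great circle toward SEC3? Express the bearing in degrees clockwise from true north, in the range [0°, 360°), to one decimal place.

WX-38: φ = +9.70389°, λ = +128.83667°
SEC3: φ = +10.34944°, λ = +130.34611°
Δλ = 1.5094°
y = sin Δλ · cos φ₂ = 0.025913
x = cos φ₁ sin φ₂ − sin φ₁ cos φ₂ cos Δλ = 0.011324
θ = atan2(y, x) = 66.3941° → 66.3941° (mod 360°)

66.4°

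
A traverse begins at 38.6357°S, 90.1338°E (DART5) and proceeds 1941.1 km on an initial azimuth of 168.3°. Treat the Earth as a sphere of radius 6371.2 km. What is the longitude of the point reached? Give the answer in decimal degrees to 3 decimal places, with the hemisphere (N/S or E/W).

96.314°E

δ = d/R = 1941.1/6371.2 = 0.304668 rad
φ₂ = arcsin(sin φ₁ cos δ + cos φ₁ sin δ cos θ)
   = arcsin(-0.62437·0.95395 + 0.78113·0.29998·-0.97922) = -55.59506°
λ₂ = λ₁ + atan2(sin θ sin δ cos φ₁, cos δ − sin φ₁ sin φ₂) = 96.31418°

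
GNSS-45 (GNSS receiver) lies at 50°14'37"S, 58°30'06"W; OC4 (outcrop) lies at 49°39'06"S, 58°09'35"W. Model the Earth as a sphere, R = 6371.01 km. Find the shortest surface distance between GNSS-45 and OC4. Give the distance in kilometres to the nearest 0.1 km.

70.2 km

GNSS-45: φ = -50.24361°, λ = -58.50167°
OC4: φ = -49.65167°, λ = -58.15972°
Δφ = 0.5919°,  Δλ = 0.3419°
a = sin²(Δφ/2) + cos φ₁ cos φ₂ sin²(Δλ/2) = 0.000030
c = 2·arcsin(√a) = 0.011022 rad = 0.6315°
d = R·c = 6371.01 × 0.011022 = 70.2 km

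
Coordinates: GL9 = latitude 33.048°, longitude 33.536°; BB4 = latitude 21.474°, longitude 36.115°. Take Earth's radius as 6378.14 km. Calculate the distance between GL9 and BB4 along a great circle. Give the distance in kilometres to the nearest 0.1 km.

1313.3 km

Δφ = -11.5740°,  Δλ = 2.5790°
a = sin²(Δφ/2) + cos φ₁ cos φ₂ sin²(Δλ/2) = 0.010562
c = 2·arcsin(√a) = 0.205905 rad = 11.7975°
d = R·c = 6378.14 × 0.205905 = 1313.3 km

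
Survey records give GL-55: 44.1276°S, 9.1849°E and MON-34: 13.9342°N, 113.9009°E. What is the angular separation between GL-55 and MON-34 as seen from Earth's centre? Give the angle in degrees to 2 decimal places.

Δφ = 58.0618°,  Δλ = 104.7160°
a = sin²(Δφ/2) + cos φ₁ cos φ₂ sin²(Δλ/2) = 0.672319
c = 2·arcsin(√a) = 1.922649 rad = 110.1597°

110.16°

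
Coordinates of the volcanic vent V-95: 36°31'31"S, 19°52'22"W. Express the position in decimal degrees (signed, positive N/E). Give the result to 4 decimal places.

lat: 36.5253° S → -36.5253°
lon: 19.8728° W → -19.8728°

-36.5253°, -19.8728°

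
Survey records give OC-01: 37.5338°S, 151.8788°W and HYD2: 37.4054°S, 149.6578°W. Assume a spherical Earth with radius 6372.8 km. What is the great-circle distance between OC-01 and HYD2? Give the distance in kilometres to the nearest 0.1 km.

Δφ = 0.1284°,  Δλ = 2.2210°
a = sin²(Δφ/2) + cos φ₁ cos φ₂ sin²(Δλ/2) = 0.000238
c = 2·arcsin(√a) = 0.030847 rad = 1.7674°
d = R·c = 6372.8 × 0.030847 = 196.6 km

196.6 km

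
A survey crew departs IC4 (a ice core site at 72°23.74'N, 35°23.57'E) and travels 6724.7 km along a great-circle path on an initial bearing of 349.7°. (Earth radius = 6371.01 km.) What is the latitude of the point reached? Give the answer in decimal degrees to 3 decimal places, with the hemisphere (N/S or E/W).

IC4: φ = +72.39567°, λ = +35.39283°
δ = d/R = 6724.7/6371.01 = 1.055516 rad
φ₂ = arcsin(sin φ₁ cos δ + cos φ₁ sin δ cos θ)
   = arcsin(0.95317·0.49278 + 0.30244·0.87015·0.98389) = 46.77179°
λ₂ = λ₁ + atan2(sin θ sin δ cos φ₁, cos δ − sin φ₁ sin φ₂) = -131.47704°

46.772°N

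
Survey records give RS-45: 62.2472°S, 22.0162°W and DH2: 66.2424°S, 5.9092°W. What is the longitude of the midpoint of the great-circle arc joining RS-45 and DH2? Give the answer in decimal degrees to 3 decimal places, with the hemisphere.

14.549°W

Bx = cos φ₂ cos Δλ = 0.387054,  By = cos φ₂ sin Δλ = 0.111769
φₘ = atan2(sin φ₁ + sin φ₂, √((cos φ₁ + Bx)² + By²)) = -64.46519°
λₘ = λ₁ + atan2(By, cos φ₁ + Bx) = -14.54877°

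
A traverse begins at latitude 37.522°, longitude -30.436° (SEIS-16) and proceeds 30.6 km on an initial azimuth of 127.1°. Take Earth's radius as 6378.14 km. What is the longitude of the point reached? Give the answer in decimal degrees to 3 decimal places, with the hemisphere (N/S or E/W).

30.160°W

δ = d/R = 30.6/6378.14 = 0.004798 rad
φ₂ = arcsin(sin φ₁ cos δ + cos φ₁ sin δ cos θ)
   = arcsin(0.60907·0.99999 + 0.79312·0.00480·-0.60321) = 37.35587°
λ₂ = λ₁ + atan2(sin θ sin δ cos φ₁, cos δ − sin φ₁ sin φ₂) = -30.16018°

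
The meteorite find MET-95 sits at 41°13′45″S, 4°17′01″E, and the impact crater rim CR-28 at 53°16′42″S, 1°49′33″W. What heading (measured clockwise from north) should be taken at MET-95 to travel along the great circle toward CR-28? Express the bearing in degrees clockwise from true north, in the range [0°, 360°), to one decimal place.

196.8°

MET-95: φ = -41.22917°, λ = +4.28361°
CR-28: φ = -53.27833°, λ = -1.82583°
Δλ = -6.1094°
y = sin Δλ · cos φ₂ = -0.063636
x = cos φ₁ sin φ₂ − sin φ₁ cos φ₂ cos Δλ = -0.210989
θ = atan2(y, x) = -163.2162° → 196.7838° (mod 360°)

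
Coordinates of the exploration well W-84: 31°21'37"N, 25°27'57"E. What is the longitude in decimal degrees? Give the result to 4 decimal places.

25° + 27′/60 + 57″/3600 = 25 + 0.45000 + 0.01583 = 25.4658°

25.4658°E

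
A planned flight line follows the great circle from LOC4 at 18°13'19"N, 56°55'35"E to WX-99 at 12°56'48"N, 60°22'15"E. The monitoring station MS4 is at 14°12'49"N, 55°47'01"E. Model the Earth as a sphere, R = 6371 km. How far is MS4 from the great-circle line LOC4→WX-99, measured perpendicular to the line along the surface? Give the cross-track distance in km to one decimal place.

LOC4: φ = +18.22194°, λ = +56.92639°
WX-99: φ = +12.94667°, λ = +60.37083°
MS4: φ = +14.21361°, λ = +55.78361°
δ₁₃ = central angle LOC4→MS4 = 0.072531 rad  (haversine)
θ₁₃ = bearing LOC4→MS4 = 195.473°,  θ₁₂ = bearing LOC4→WX-99 = 147.353°
dₓₜ = R·arcsin(sin δ₁₃ · sin(θ₁₃ − θ₁₂)) = 6371·arcsin(0.07247·sin(48.121°)) = 343.921 km
|dₓₜ| = 343.921 km

343.9 km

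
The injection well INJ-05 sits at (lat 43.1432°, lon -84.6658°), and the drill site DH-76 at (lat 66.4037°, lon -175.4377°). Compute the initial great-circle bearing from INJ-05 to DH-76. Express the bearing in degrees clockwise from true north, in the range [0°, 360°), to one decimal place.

329.2°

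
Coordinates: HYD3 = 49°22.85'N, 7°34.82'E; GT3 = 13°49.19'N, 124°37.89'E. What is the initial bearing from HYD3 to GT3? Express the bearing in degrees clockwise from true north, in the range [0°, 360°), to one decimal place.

60.4°

HYD3: φ = +49.38083°, λ = +7.58033°
GT3: φ = +13.81983°, λ = +124.63150°
Δλ = 117.0512°
y = sin Δλ · cos φ₂ = 0.864819
x = cos φ₁ sin φ₂ − sin φ₁ cos φ₂ cos Δλ = 0.490725
θ = atan2(y, x) = 60.4281° → 60.4281° (mod 360°)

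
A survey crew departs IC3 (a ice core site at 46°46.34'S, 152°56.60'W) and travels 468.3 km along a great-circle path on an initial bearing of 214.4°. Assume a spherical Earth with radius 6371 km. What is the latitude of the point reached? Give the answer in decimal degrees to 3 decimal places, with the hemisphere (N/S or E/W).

IC3: φ = -46.77233°, λ = -152.94333°
δ = d/R = 468.3/6371 = 0.073505 rad
φ₂ = arcsin(sin φ₁ cos δ + cos φ₁ sin δ cos θ)
   = arcsin(-0.72864·0.99730 + 0.68490·0.07344·-0.82511) = -50.19003°
λ₂ = λ₁ + atan2(sin θ sin δ cos φ₁, cos δ − sin φ₁ sin φ₂) = -156.65895°

50.190°S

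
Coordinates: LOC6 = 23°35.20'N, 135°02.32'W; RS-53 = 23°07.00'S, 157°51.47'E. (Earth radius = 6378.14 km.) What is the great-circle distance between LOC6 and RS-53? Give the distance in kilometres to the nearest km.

8924 km

LOC6: φ = +23.58667°, λ = -135.03867°
RS-53: φ = -23.11667°, λ = +157.85783°
Δφ = -46.7033°,  Δλ = -67.1035°
a = sin²(Δφ/2) + cos φ₁ cos φ₂ sin²(Δλ/2) = 0.414581
c = 2·arcsin(√a) = 1.399115 rad = 80.1634°
d = R·c = 6378.14 × 1.399115 = 8923.8 km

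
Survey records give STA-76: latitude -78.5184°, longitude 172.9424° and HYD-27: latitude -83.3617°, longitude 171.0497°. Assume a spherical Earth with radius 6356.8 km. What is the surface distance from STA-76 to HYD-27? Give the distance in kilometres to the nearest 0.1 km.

538.3 km

Δφ = -4.8433°,  Δλ = -1.8927°
a = sin²(Δφ/2) + cos φ₁ cos φ₂ sin²(Δλ/2) = 0.001792
c = 2·arcsin(√a) = 0.084680 rad = 4.8518°
d = R·c = 6356.8 × 0.084680 = 538.3 km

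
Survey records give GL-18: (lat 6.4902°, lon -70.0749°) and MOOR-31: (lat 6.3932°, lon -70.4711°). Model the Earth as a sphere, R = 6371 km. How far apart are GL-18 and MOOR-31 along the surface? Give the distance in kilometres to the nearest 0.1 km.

Δφ = -0.0970°,  Δλ = -0.3962°
a = sin²(Δφ/2) + cos φ₁ cos φ₂ sin²(Δλ/2) = 0.000013
c = 2·arcsin(√a) = 0.007077 rad = 0.4055°
d = R·c = 6371 × 0.007077 = 45.1 km

45.1 km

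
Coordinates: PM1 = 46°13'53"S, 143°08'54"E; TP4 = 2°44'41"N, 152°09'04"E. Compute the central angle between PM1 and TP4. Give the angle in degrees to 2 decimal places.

PM1: φ = -46.23139°, λ = +143.14833°
TP4: φ = +2.74472°, λ = +152.15111°
Δφ = 48.9761°,  Δλ = 9.0028°
a = sin²(Δφ/2) + cos φ₁ cos φ₂ sin²(Δλ/2) = 0.176069
c = 2·arcsin(√a) = 0.866022 rad = 49.6194°

49.62°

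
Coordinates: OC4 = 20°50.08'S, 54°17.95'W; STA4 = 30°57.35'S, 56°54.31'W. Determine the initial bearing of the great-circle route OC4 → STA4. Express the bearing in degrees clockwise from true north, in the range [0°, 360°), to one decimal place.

192.5°

OC4: φ = -20.83467°, λ = -54.29917°
STA4: φ = -30.95583°, λ = -56.90517°
Δλ = -2.6060°
y = sin Δλ · cos φ₂ = -0.038991
x = cos φ₁ sin φ₂ − sin φ₁ cos φ₂ cos Δλ = -0.176046
θ = atan2(y, x) = -167.5115° → 192.4885° (mod 360°)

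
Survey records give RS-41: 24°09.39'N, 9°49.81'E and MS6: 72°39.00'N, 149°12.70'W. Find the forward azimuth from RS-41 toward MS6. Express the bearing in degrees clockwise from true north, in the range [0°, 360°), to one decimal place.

353.8°

RS-41: φ = +24.15650°, λ = +9.83017°
MS6: φ = +72.65000°, λ = -149.21167°
Δλ = -159.0418°
y = sin Δλ · cos φ₂ = -0.106665
x = cos φ₁ sin φ₂ − sin φ₁ cos φ₂ cos Δλ = 0.984878
θ = atan2(y, x) = -6.1812° → 353.8188° (mod 360°)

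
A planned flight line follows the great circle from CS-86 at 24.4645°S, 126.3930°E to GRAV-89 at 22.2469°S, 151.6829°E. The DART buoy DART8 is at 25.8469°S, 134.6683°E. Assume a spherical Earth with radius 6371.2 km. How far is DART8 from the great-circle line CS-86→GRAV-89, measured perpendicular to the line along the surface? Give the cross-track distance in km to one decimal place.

δ₁₃ = central angle CS-86→DART8 = 0.132915 rad  (haversine)
θ₁₃ = bearing CS-86→DART8 = 102.200°,  θ₁₂ = bearing CS-86→GRAV-89 = 89.716°
dₓₜ = R·arcsin(sin δ₁₃ · sin(θ₁₃ − θ₁₂)) = 6371.2·arcsin(0.13252·sin(12.484°)) = 182.540 km
|dₓₜ| = 182.540 km

182.5 km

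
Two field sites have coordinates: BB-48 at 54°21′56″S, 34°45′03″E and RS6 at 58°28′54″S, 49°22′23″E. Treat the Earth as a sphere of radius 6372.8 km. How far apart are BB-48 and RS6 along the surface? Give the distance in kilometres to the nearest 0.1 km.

BB-48: φ = -54.36556°, λ = +34.75083°
RS6: φ = -58.48167°, λ = +49.37306°
Δφ = -4.1161°,  Δλ = 14.6222°
a = sin²(Δφ/2) + cos φ₁ cos φ₂ sin²(Δλ/2) = 0.006222
c = 2·arcsin(√a) = 0.157924 rad = 9.0484°
d = R·c = 6372.8 × 0.157924 = 1006.4 km

1006.4 km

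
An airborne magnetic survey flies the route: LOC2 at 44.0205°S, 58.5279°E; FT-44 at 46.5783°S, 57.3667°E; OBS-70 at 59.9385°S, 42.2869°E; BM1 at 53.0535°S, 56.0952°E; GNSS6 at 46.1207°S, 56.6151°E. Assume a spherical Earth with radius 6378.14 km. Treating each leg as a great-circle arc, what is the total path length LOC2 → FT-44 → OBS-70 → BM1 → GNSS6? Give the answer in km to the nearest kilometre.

3996 km

LOC2→FT-44: c = 0.046861 rad, d = 298.89 km
FT-44→OBS-70: c = 0.279912 rad, d = 1785.32 km
OBS-70→BM1: c = 0.178635 rad, d = 1139.36 km
BM1→GNSS6: c = 0.121142 rad, d = 772.66 km
Total = 298.89 + 1785.32 + 1139.36 + 772.66 = 3996.23 km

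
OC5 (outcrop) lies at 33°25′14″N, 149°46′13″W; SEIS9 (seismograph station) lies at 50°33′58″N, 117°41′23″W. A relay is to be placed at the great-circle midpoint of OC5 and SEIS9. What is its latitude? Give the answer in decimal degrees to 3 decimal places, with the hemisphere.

43.105°N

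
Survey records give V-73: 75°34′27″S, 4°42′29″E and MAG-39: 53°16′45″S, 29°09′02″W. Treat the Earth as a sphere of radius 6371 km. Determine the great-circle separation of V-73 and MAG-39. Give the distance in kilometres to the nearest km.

V-73: φ = -75.57417°, λ = +4.70806°
MAG-39: φ = -53.27917°, λ = -29.15056°
Δφ = 22.2950°,  Δλ = -33.8586°
a = sin²(Δφ/2) + cos φ₁ cos φ₂ sin²(Δλ/2) = 0.050009
c = 2·arcsin(√a) = 0.451068 rad = 25.8443°
d = R·c = 6371 × 0.451068 = 2873.8 km

2874 km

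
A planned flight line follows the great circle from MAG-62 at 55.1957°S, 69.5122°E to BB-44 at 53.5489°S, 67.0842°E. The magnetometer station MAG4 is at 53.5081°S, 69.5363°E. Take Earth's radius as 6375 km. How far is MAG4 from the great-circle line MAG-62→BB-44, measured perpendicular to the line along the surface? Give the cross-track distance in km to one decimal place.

δ₁₃ = central angle MAG-62→MAG4 = 0.029455 rad  (haversine)
θ₁₃ = bearing MAG-62→MAG4 = 0.487°,  θ₁₂ = bearing MAG-62→BB-44 = 318.350°
dₓₜ = R·arcsin(sin δ₁₃ · sin(θ₁₃ − θ₁₂)) = 6375·arcsin(0.02945·sin(-317.864°)) = 125.969 km
|dₓₜ| = 125.969 km

126.0 km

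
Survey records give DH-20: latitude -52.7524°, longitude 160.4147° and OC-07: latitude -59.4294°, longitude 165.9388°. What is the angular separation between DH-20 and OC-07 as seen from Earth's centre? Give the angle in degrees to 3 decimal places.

7.348°

Δφ = -6.6770°,  Δλ = 5.5241°
a = sin²(Δφ/2) + cos φ₁ cos φ₂ sin²(Δλ/2) = 0.004106
c = 2·arcsin(√a) = 0.128246 rad = 7.3480°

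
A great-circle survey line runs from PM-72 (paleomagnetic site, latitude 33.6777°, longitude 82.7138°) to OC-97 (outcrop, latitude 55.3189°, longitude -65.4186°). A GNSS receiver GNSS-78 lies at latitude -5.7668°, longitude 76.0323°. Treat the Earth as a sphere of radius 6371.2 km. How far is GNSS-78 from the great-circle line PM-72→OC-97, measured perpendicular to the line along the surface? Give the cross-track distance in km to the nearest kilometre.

δ₁₃ = central angle PM-72→GNSS-78 = 0.697240 rad  (haversine)
θ₁₃ = bearing PM-72→GNSS-78 = 190.386°,  θ₁₂ = bearing PM-72→OC-97 = 342.491°
dₓₜ = R·arcsin(sin δ₁₃ · sin(θ₁₃ − θ₁₂)) = 6371.2·arcsin(0.64210·sin(-152.105°)) = -1943.994 km
|dₓₜ| = 1943.994 km

1944 km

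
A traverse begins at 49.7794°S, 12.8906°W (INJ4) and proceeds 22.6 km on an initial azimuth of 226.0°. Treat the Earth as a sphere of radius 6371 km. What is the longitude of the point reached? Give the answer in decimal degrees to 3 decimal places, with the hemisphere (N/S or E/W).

13.118°W

δ = d/R = 22.6/6371 = 0.003547 rad
φ₂ = arcsin(sin φ₁ cos δ + cos φ₁ sin δ cos θ)
   = arcsin(-0.76356·0.99999 + 0.64573·0.00355·-0.69466) = -49.92037°
λ₂ = λ₁ + atan2(sin θ sin δ cos φ₁, cos δ − sin φ₁ sin φ₂) = -13.11768°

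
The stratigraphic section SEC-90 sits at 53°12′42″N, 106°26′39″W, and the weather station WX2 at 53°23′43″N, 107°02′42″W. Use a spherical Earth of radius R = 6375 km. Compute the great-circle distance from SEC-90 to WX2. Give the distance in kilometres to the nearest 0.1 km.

SEC-90: φ = +53.21167°, λ = -106.44417°
WX2: φ = +53.39528°, λ = -107.04500°
Δφ = 0.1836°,  Δλ = -0.6008°
a = sin²(Δφ/2) + cos φ₁ cos φ₂ sin²(Δλ/2) = 0.000012
c = 2·arcsin(√a) = 0.007038 rad = 0.4033°
d = R·c = 6375 × 0.007038 = 44.9 km

44.9 km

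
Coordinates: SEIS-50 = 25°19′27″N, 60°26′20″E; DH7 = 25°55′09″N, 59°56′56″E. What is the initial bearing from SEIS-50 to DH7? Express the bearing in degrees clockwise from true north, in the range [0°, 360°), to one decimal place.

SEIS-50: φ = +25.32417°, λ = +60.43889°
DH7: φ = +25.91917°, λ = +59.94889°
Δλ = -0.4900°
y = sin Δλ · cos φ₂ = -0.007692
x = cos φ₁ sin φ₂ − sin φ₁ cos φ₂ cos Δλ = 0.010399
θ = atan2(y, x) = -36.4901° → 323.5099° (mod 360°)

323.5°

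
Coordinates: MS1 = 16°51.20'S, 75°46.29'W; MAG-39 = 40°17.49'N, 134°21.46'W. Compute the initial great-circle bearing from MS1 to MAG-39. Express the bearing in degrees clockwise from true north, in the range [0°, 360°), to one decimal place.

MS1: φ = -16.85333°, λ = -75.77150°
MAG-39: φ = +40.29150°, λ = -134.35767°
Δλ = -58.5862°
y = sin Δλ · cos φ₂ = -0.650962
x = cos φ₁ sin φ₂ − sin φ₁ cos φ₂ cos Δλ = 0.734165
θ = atan2(y, x) = -41.5624° → 318.4376° (mod 360°)

318.4°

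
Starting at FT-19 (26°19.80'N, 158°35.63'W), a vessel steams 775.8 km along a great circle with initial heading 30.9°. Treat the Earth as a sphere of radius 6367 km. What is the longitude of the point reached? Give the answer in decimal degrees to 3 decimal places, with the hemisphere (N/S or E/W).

FT-19: φ = +26.33000°, λ = -158.59383°
δ = d/R = 775.8/6367 = 0.121847 rad
φ₂ = arcsin(sin φ₁ cos δ + cos φ₁ sin δ cos θ)
   = arcsin(0.44354·0.99259 + 0.89625·0.12155·0.85806) = 32.25756°
λ₂ = λ₁ + atan2(sin θ sin δ cos φ₁, cos δ − sin φ₁ sin φ₂) = -154.36093°

154.361°W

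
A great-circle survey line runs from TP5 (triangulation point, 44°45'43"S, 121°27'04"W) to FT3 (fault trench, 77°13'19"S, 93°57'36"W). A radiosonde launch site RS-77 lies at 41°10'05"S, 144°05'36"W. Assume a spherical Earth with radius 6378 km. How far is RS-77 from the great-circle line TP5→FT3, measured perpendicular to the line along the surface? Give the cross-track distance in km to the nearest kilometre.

1817 km

TP5: φ = -44.76194°, λ = -121.45111°
FT3: φ = -77.22194°, λ = -93.96000°
RS-77: φ = -41.16806°, λ = -144.09333°
δ₁₃ = central angle TP5→RS-77 = 0.294879 rad  (haversine)
θ₁₃ = bearing TP5→RS-77 = 274.308°,  θ₁₂ = bearing TP5→FT3 = 169.564°
dₓₜ = R·arcsin(sin δ₁₃ · sin(θ₁₃ − θ₁₂)) = 6378·arcsin(0.29062·sin(104.744°)) = 1817.043 km
|dₓₜ| = 1817.043 km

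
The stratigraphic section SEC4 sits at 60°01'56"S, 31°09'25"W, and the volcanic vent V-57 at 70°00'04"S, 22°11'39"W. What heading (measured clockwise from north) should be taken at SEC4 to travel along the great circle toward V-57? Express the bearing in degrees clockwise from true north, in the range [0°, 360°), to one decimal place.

SEC4: φ = -60.03222°, λ = -31.15694°
V-57: φ = -70.00111°, λ = -22.19417°
Δλ = 8.9628°
y = sin Δλ · cos φ₂ = 0.053281
x = cos φ₁ sin φ₂ − sin φ₁ cos φ₂ cos Δλ = -0.176731
θ = atan2(y, x) = 163.2228° → 163.2228° (mod 360°)

163.2°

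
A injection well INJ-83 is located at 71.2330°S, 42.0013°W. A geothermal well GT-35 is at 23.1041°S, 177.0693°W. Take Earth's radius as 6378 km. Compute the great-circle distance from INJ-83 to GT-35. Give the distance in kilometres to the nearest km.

Δφ = 48.1289°,  Δλ = -135.0680°
a = sin²(Δφ/2) + cos φ₁ cos φ₂ sin²(Δλ/2) = 0.418976
c = 2·arcsin(√a) = 1.408030 rad = 80.6742°
d = R·c = 6378 × 1.408030 = 8980.4 km

8980 km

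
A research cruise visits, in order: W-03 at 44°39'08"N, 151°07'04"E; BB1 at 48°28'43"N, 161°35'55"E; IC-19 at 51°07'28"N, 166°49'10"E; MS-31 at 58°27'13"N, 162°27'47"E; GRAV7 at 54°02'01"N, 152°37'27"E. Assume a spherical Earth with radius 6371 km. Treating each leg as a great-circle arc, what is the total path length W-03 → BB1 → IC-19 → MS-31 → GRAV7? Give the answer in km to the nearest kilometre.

3024 km

W-03: φ = +44.65222°, λ = +151.11778°
BB1: φ = +48.47861°, λ = +161.59861°
IC-19: φ = +51.12444°, λ = +166.81944°
MS-31: φ = +58.45361°, λ = +162.46306°
GRAV7: φ = +54.03361°, λ = +152.62417°
W-03→BB1: c = 0.142226 rad, d = 906.12 km
BB1→IC-19: c = 0.074745 rad, d = 476.20 km
IC-19→MS-31: c = 0.135152 rad, d = 861.05 km
MS-31→GRAV7: c = 0.122497 rad, d = 780.43 km
Total = 906.12 + 476.20 + 861.05 + 780.43 = 3023.80 km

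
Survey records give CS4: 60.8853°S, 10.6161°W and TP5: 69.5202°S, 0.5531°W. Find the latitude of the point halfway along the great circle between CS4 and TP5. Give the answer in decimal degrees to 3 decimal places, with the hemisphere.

65.285°S

Bx = cos φ₂ cos Δλ = 0.344495,  By = cos φ₂ sin Δλ = 0.061134
φₘ = atan2(sin φ₁ + sin φ₂, √((cos φ₁ + Bx)² + By²)) = -65.28462°
λₘ = λ₁ + atan2(By, cos φ₁ + Bx) = -6.40886°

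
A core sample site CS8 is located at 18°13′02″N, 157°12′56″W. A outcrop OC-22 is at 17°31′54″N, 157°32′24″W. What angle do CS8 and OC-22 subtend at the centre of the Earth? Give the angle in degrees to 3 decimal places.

CS8: φ = +18.21722°, λ = -157.21556°
OC-22: φ = +17.53167°, λ = -157.54000°
Δφ = -0.6856°,  Δλ = -0.3244°
a = sin²(Δφ/2) + cos φ₁ cos φ₂ sin²(Δλ/2) = 0.000043
c = 2·arcsin(√a) = 0.013123 rad = 0.7519°

0.752°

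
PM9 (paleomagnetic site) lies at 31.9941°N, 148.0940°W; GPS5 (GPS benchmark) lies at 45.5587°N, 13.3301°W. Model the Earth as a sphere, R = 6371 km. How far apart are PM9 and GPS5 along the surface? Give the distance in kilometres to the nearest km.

Δφ = 13.5646°,  Δλ = 134.7639°
a = sin²(Δφ/2) + cos φ₁ cos φ₂ sin²(Δλ/2) = 0.519940
c = 2·arcsin(√a) = 1.610686 rad = 92.2855°
d = R·c = 6371 × 1.610686 = 10261.7 km

10262 km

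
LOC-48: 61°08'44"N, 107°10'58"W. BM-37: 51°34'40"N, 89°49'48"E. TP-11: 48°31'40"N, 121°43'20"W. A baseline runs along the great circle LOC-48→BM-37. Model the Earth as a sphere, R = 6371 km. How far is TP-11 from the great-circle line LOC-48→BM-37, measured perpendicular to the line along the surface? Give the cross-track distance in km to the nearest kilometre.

1300 km

LOC-48: φ = +61.14556°, λ = -107.18278°
BM-37: φ = +51.57778°, λ = +89.83000°
TP-11: φ = +48.52778°, λ = -121.72222°
δ₁₃ = central angle LOC-48→TP-11 = 0.263002 rad  (haversine)
θ₁₃ = bearing LOC-48→TP-11 = 219.755°,  θ₁₂ = bearing LOC-48→BM-37 = 348.560°
dₓₜ = R·arcsin(sin δ₁₃ · sin(θ₁₃ − θ₁₂)) = 6371·arcsin(0.25998·sin(-128.806°)) = -1299.733 km
|dₓₜ| = 1299.733 km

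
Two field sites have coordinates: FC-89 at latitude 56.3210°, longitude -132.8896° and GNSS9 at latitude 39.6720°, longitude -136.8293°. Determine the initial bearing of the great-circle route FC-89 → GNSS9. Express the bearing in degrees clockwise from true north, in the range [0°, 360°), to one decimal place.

Δλ = -3.9397°
y = sin Δλ · cos φ₂ = -0.052884
x = cos φ₁ sin φ₂ − sin φ₁ cos φ₂ cos Δλ = -0.284994
θ = atan2(y, x) = -169.4876° → 190.5124° (mod 360°)

190.5°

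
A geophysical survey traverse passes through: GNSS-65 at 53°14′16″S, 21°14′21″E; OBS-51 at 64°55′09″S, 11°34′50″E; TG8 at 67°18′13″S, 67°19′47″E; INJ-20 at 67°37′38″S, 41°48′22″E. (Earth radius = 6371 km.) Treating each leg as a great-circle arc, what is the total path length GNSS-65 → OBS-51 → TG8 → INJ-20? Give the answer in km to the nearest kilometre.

4927 km

GNSS-65: φ = -53.23778°, λ = +21.23917°
OBS-51: φ = -64.91917°, λ = +11.58056°
TG8: φ = -67.30361°, λ = +67.32972°
INJ-20: φ = -67.62722°, λ = +41.80611°
GNSS-65→OBS-51: c = 0.220938 rad, d = 1407.59 km
OBS-51→TG8: c = 0.382783 rad, d = 2438.71 km
TG8→INJ-20: c = 0.169607 rad, d = 1080.57 km
Total = 1407.59 + 2438.71 + 1080.57 = 4926.87 km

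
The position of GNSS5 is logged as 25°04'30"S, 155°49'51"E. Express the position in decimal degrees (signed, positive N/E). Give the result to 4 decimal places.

-25.0750°, +155.8308°

lat: 25.0750° S → -25.0750°
lon: 155.8308° E → +155.8308°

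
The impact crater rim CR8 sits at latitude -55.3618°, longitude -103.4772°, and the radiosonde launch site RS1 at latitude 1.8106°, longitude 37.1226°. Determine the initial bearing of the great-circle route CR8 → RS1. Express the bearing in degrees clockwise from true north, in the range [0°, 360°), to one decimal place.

Δλ = 140.5998°
y = sin Δλ · cos φ₂ = 0.634416
x = cos φ₁ sin φ₂ − sin φ₁ cos φ₂ cos Δλ = -0.617494
θ = atan2(y, x) = 134.2256° → 134.2256° (mod 360°)

134.2°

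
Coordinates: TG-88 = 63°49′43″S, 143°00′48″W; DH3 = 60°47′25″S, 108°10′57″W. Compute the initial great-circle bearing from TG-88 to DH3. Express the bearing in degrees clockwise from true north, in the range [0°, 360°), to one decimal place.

TG-88: φ = -63.82861°, λ = -143.01333°
DH3: φ = -60.79028°, λ = -108.18250°
Δλ = 34.8308°
y = sin Δλ · cos φ₂ = 0.278728
x = cos φ₁ sin φ₂ − sin φ₁ cos φ₂ cos Δλ = -0.025463
θ = atan2(y, x) = 95.2197° → 95.2197° (mod 360°)

95.2°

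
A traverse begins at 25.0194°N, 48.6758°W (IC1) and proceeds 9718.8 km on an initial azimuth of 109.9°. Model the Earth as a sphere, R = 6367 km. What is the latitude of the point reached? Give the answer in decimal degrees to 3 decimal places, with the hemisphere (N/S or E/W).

16.821°S

δ = d/R = 9718.8/6367 = 1.526433 rad
φ₂ = arcsin(sin φ₁ cos δ + cos φ₁ sin δ cos θ)
   = arcsin(0.42293·0.04435 + 0.90616·0.99902·-0.34038) = -16.82086°
λ₂ = λ₁ + atan2(sin θ sin δ cos φ₁, cos δ − sin φ₁ sin φ₂) = 30.24154°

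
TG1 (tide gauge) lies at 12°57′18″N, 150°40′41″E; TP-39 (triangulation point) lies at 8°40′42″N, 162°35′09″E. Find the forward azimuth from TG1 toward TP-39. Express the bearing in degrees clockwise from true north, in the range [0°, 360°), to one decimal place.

108.9°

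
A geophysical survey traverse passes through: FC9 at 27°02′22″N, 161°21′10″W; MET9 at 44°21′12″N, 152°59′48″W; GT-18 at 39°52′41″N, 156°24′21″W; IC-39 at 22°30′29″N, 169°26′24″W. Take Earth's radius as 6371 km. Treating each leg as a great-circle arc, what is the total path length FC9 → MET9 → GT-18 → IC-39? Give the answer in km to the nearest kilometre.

FC9: φ = +27.03944°, λ = -161.35278°
MET9: φ = +44.35333°, λ = -152.99667°
GT-18: φ = +39.87806°, λ = -156.40583°
IC-39: φ = +22.50806°, λ = -169.44000°
FC9→MET9: c = 0.324132 rad, d = 2065.05 km
MET9→GT-18: c = 0.089696 rad, d = 571.45 km
GT-18→IC-39: c = 0.359334 rad, d = 2289.32 km
Total = 2065.05 + 571.45 + 2289.32 = 4925.82 km

4926 km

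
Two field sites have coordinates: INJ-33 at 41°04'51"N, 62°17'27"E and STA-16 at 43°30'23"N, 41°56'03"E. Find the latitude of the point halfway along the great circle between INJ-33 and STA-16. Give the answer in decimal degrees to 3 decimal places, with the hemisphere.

INJ-33: φ = +41.08083°, λ = +62.29083°
STA-16: φ = +43.50639°, λ = +41.93417°
Bx = cos φ₂ cos Δλ = 0.679999,  By = cos φ₂ sin Δλ = -0.252304
φₘ = atan2(sin φ₁ + sin φ₂, √((cos φ₁ + Bx)² + By²)) = 42.74617°
λₘ = λ₁ + atan2(By, cos φ₁ + Bx) = 52.31061°

42.746°N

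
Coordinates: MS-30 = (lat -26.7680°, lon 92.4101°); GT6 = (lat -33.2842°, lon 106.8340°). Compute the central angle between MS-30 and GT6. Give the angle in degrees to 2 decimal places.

Δφ = -6.5162°,  Δλ = 14.4239°
a = sin²(Δφ/2) + cos φ₁ cos φ₂ sin²(Δλ/2) = 0.014993
c = 2·arcsin(√a) = 0.245510 rad = 14.0667°

14.07°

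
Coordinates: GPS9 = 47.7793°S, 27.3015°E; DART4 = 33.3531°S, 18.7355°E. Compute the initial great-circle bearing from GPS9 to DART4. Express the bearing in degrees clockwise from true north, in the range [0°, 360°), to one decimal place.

332.8°

Δλ = -8.5660°
y = sin Δλ · cos φ₂ = -0.124416
x = cos φ₁ sin φ₂ − sin φ₁ cos φ₂ cos Δλ = 0.242232
θ = atan2(y, x) = -27.1861° → 332.8139° (mod 360°)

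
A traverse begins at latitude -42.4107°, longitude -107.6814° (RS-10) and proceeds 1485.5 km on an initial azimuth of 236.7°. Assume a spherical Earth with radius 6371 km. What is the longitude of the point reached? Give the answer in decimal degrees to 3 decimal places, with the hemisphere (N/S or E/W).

δ = d/R = 1485.5/6371 = 0.233166 rad
φ₂ = arcsin(sin φ₁ cos δ + cos φ₁ sin δ cos θ)
   = arcsin(-0.67444·0.97294 + 0.73833·0.23106·-0.54902) = -48.57754°
λ₂ = λ₁ + atan2(sin θ sin δ cos φ₁, cos δ − sin φ₁ sin φ₂) = -124.65296°

124.653°W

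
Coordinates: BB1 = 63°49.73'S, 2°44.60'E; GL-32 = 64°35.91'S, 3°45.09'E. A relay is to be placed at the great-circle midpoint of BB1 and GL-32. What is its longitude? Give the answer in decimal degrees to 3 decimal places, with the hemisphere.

BB1: φ = -63.82883°, λ = +2.74333°
GL-32: φ = -64.59850°, λ = +3.75150°
Bx = cos φ₂ cos Δλ = 0.428892,  By = cos φ₂ sin Δλ = 0.007547
φₘ = atan2(sin φ₁ + sin φ₂, √((cos φ₁ + Bx)² + By²)) = -64.21454°
λₘ = λ₁ + atan2(By, cos φ₁ + Bx) = 3.24041°

3.240°E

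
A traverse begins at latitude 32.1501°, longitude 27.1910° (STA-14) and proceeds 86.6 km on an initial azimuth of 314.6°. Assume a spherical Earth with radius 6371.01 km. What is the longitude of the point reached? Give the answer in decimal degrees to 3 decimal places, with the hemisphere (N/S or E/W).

26.532°E

δ = d/R = 86.6/6371.01 = 0.013593 rad
φ₂ = arcsin(sin φ₁ cos δ + cos φ₁ sin δ cos θ)
   = arcsin(0.53214·0.99991 + 0.84666·0.01359·0.70215) = 32.69524°
λ₂ = λ₁ + atan2(sin θ sin δ cos φ₁, cos δ − sin φ₁ sin φ₂) = 26.53207°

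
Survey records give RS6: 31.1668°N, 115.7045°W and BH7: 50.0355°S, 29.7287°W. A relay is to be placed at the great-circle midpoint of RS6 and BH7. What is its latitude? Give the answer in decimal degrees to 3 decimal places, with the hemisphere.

Bx = cos φ₂ cos Δλ = 0.045076,  By = cos φ₂ sin Δλ = 0.640729
φₘ = atan2(sin φ₁ + sin φ₂, √((cos φ₁ + Bx)² + By²)) = -12.69028°
λₘ = λ₁ + atan2(By, cos φ₁ + Bx) = -80.27888°

12.690°S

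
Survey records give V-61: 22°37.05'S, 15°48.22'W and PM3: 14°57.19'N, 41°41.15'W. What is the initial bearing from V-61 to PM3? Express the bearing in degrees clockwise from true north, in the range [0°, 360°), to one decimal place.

V-61: φ = -22.61750°, λ = -15.80367°
PM3: φ = +14.95317°, λ = -41.68583°
Δλ = -25.8822°
y = sin Δλ · cos φ₂ = -0.421740
x = cos φ₁ sin φ₂ − sin φ₁ cos φ₂ cos Δλ = 0.572470
θ = atan2(y, x) = -36.3791° → 323.6209° (mod 360°)

323.6°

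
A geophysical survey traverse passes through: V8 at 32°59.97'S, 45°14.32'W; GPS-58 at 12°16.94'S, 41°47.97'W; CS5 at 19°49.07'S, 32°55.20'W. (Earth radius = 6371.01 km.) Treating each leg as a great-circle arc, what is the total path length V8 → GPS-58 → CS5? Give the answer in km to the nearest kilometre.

V8: φ = -32.99950°, λ = -45.23867°
GPS-58: φ = -12.28233°, λ = -41.79950°
CS5: φ = -19.81783°, λ = -32.92000°
V8→GPS-58: c = 0.365732 rad, d = 2330.08 km
GPS-58→CS5: c = 0.198584 rad, d = 1265.18 km
Total = 2330.08 + 1265.18 = 3595.27 km

3595 km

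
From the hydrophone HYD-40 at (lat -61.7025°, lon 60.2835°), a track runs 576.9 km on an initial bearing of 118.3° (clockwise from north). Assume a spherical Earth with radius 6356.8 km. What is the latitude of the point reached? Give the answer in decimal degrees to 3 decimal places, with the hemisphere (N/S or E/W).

δ = d/R = 576.9/6356.8 = 0.090753 rad
φ₂ = arcsin(sin φ₁ cos δ + cos φ₁ sin δ cos θ)
   = arcsin(-0.88050·0.99588 + 0.47405·0.09063·-0.47409) = -63.79795°
λ₂ = λ₁ + atan2(sin θ sin δ cos φ₁, cos δ − sin φ₁ sin φ₂) = 70.69543°

63.798°S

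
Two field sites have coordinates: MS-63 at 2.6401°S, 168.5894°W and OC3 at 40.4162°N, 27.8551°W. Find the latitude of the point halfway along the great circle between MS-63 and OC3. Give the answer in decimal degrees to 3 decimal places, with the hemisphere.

Bx = cos φ₂ cos Δλ = -0.589456,  By = cos φ₂ sin Δλ = 0.481875
φₘ = atan2(sin φ₁ + sin φ₂, √((cos φ₁ + Bx)² + By²)) = 43.60401°
λₘ = λ₁ + atan2(By, cos φ₁ + Bx) = -118.94629°

43.604°N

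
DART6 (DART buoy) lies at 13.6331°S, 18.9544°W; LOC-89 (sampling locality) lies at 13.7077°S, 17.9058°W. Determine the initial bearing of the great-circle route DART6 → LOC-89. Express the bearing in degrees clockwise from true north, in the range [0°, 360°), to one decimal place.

94.3°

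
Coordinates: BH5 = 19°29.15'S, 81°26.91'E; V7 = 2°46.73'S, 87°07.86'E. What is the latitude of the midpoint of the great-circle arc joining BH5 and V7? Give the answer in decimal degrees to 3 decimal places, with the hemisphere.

11.146°S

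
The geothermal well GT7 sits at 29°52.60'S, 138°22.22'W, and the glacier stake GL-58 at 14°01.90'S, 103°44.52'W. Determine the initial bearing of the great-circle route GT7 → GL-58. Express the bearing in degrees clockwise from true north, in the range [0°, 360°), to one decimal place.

GT7: φ = -29.87667°, λ = -138.37033°
GL-58: φ = -14.03167°, λ = -103.74200°
Δλ = 34.6283°
y = sin Δλ · cos φ₂ = 0.551295
x = cos φ₁ sin φ₂ − sin φ₁ cos φ₂ cos Δλ = 0.187427
θ = atan2(y, x) = 71.2232° → 71.2232° (mod 360°)

71.2°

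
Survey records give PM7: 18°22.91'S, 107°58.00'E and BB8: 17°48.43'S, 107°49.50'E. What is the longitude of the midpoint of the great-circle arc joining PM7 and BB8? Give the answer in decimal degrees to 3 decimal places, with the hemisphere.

PM7: φ = -18.38183°, λ = +107.96667°
BB8: φ = -17.80717°, λ = +107.82500°
Bx = cos φ₂ cos Δλ = 0.952088,  By = cos φ₂ sin Δλ = -0.002354
φₘ = atan2(sin φ₁ + sin φ₂, √((cos φ₁ + Bx)² + By²)) = -18.09451°
λₘ = λ₁ + atan2(By, cos φ₁ + Bx) = 107.89572°

107.896°E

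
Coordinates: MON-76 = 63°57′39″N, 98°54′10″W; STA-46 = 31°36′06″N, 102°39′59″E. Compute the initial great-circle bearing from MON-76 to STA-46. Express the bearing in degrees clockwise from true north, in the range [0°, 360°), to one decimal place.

341.6°

MON-76: φ = +63.96083°, λ = -98.90278°
STA-46: φ = +31.60167°, λ = +102.66639°
Δλ = -158.4308°
y = sin Δλ · cos φ₂ = -0.313110
x = cos φ₁ sin φ₂ − sin φ₁ cos φ₂ cos Δλ = 0.941703
θ = atan2(y, x) = -18.3916° → 341.6084° (mod 360°)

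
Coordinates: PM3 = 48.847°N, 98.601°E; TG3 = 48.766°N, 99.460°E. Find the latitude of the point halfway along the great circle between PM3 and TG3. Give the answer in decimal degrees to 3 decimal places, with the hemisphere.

Bx = cos φ₂ cos Δλ = 0.659062,  By = cos φ₂ sin Δλ = 0.009882
φₘ = atan2(sin φ₁ + sin φ₂, √((cos φ₁ + Bx)² + By²)) = 48.80730°
λₘ = λ₁ + atan2(By, cos φ₁ + Bx) = 99.03085°

48.807°N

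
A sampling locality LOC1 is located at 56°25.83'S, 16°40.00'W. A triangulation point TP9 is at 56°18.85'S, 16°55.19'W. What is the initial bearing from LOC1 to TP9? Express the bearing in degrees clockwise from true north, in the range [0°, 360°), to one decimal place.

LOC1: φ = -56.43050°, λ = -16.66667°
TP9: φ = -56.31417°, λ = -16.91983°
Δλ = -0.2532°
y = sin Δλ · cos φ₂ = -0.002451
x = cos φ₁ sin φ₂ − sin φ₁ cos φ₂ cos Δλ = 0.002026
θ = atan2(y, x) = -50.4211° → 309.5789° (mod 360°)

309.6°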